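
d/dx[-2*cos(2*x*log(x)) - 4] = 4*(log(x) + 1)*sin(2*x*log(x))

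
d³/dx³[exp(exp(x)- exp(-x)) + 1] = (exp(exp(x) - exp(-x)) - 3*exp(x + exp(x) - exp(-x)) + 4*exp(2*x + exp(x) - exp(-x)) + 4*exp(4*x + exp(x) - exp(-x)) + 3*exp(5*x + exp(x) - exp(-x)) + exp(6*x + exp(x) - exp(-x)))*exp(-3*x)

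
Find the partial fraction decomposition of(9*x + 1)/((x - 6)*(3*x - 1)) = -12/(17*(3*x - 1)) + 55/(17*(x - 6))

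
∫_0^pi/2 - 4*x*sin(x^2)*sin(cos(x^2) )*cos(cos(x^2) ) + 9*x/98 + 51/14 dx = -sin(1)^2 + 9*pi^2/784 + sin(cos(pi^2/4))^2 + 51*pi/28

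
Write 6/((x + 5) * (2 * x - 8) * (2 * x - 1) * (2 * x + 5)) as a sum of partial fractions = 2/(65*(2*x + 5)) - 2/(77*(2*x - 1)) - 1/(165*(x + 5)) + 1/(273*(x - 4))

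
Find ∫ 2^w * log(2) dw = 2^w + C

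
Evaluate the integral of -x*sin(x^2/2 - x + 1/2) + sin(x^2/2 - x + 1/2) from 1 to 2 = -1 + cos(1/2)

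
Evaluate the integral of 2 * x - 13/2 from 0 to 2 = -9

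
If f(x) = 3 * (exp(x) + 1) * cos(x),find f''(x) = -6*exp(x)*sin(x) - 3*cos(x)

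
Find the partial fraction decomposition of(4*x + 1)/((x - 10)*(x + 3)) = 11/(13*(x + 3)) + 41/(13*(x - 10))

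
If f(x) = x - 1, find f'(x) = 1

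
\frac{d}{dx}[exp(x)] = exp(x)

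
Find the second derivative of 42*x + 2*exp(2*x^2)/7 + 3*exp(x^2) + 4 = 32*x^2*exp(2*x^2)/7 + 12*x^2*exp(x^2) + 8*exp(2*x^2)/7 + 6*exp(x^2)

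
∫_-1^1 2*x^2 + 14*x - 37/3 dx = -70/3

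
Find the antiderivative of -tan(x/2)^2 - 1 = -2*tan(x/2) + C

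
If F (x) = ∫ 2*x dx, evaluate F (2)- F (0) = 4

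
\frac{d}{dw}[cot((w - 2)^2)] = 2*(2 - w)/sin(w^2 - 4*w + 4)^2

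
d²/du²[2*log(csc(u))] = 2/sin(u)^2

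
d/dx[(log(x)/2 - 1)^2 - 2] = (log(x) - 2)/(2*x)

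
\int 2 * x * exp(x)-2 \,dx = 2*(x - 1)*(exp(x) - 1) + C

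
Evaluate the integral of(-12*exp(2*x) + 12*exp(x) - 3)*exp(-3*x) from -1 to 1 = (-2 + exp(-1))^3 - (-2 + E)^3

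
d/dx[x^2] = 2*x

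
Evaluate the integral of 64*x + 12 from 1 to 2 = 108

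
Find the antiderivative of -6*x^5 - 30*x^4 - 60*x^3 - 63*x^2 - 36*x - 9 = -x^6 - 6*x^5 - 15*x^4 - 21*x^3 - 18*x^2 - 9*x + C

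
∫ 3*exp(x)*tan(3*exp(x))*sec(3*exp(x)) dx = sec(3*exp(x)) + C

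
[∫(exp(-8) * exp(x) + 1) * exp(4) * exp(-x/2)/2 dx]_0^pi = -exp(4 - pi/2) - exp(-4) + exp(-4 + pi/2) + exp(4)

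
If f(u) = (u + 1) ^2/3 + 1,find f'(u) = 2*u/3 + 2/3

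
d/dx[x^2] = 2*x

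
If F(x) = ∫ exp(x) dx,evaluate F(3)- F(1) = -E + exp(3)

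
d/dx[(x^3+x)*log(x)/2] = 3*x^2*log(x)/2 + x^2/2 + log(x)/2 + 1/2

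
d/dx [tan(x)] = cos(x)^(-2)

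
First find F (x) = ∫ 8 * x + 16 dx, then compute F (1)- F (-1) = 32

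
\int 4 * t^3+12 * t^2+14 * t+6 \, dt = t^4 + 4*t^3 + 7*t^2 + 6*t + C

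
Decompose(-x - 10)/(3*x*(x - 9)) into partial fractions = -19/(27*(x - 9)) + 10/(27*x)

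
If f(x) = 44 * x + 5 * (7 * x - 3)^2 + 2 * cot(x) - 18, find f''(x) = 490 + 4*cos(x)/sin(x)^3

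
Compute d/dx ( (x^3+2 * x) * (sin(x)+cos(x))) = sqrt(2)*(x^3*cos(x + pi/4) + 3*x^2*sin(x + pi/4) + 2*x*cos(x + pi/4) + 2*sin(x + pi/4))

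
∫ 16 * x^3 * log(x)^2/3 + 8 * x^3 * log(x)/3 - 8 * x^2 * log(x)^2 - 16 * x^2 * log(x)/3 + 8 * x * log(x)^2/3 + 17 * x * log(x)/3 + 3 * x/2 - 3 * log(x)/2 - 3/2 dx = x*(x - 1)*(8*x*(x - 1)*log(x) + 9)*log(x)/6 + C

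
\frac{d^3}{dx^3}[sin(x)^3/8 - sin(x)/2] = 13*cos(x)/32 + 27*cos(3*x)/32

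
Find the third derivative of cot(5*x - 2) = -750*cot(5*x - 2)^4 - 1000*cot(5*x - 2)^2 - 250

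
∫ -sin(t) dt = cos(t) + C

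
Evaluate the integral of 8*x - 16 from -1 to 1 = -32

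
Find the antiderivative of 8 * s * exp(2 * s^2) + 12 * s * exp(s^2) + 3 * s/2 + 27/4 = 3*s^2/4 + 27*s/4 + 2*exp(2*s^2) + 6*exp(s^2) + C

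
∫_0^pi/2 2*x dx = pi^2/4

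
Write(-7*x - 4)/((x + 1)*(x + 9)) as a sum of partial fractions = -59/(8*(x + 9)) + 3/(8*(x + 1))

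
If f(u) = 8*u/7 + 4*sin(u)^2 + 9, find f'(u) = 4*sin(2*u) + 8/7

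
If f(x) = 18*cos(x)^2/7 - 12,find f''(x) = -36*cos(2*x)/7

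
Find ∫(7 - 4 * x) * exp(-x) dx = (4*x - 3)*exp(-x) + C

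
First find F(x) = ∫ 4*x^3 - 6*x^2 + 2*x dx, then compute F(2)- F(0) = 4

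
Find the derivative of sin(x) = cos(x)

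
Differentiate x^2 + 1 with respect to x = 2*x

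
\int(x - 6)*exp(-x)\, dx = (5 - x)*exp(-x) + C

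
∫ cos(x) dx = sin(x) + C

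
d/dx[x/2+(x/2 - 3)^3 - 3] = 3*x^2/8 - 9*x/2 + 14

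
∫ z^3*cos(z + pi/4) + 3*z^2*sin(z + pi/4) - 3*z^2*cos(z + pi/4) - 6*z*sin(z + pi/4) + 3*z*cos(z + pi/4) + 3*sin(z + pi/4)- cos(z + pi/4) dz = (z - 1)^3*sin(z + pi/4) + C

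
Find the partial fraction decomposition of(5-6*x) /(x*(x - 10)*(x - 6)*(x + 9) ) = -59/(2565*(x + 9)) + 31/(360*(x - 6)) - 11/(152*(x - 10)) + 1/(108*x)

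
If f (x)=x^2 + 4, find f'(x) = 2*x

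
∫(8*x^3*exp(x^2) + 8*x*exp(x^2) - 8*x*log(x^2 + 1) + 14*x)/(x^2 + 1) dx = 4*exp(x^2) - 2*log(x^2 + 1)^2 + 7*log(x^2 + 1) + C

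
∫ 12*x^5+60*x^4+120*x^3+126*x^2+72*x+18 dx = 2*x^6 + 12*x^5 + 30*x^4 + 42*x^3 + 36*x^2 + 18*x + C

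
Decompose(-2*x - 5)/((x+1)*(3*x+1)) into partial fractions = -13/(2*(3*x + 1)) + 3/(2*(x + 1))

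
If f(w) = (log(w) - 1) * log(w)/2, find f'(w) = (2*log(w) - 1)/(2*w)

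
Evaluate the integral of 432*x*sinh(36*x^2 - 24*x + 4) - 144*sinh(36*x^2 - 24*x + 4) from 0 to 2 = -6*cosh(4) + 6*cosh(100)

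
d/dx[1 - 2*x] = -2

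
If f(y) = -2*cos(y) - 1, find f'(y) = 2*sin(y)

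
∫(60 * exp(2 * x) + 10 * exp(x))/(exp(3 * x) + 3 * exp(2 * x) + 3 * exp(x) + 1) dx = (47*exp(2*x) + 34*exp(x) + 12)/(exp(2*x) + 2*exp(x) + 1) + C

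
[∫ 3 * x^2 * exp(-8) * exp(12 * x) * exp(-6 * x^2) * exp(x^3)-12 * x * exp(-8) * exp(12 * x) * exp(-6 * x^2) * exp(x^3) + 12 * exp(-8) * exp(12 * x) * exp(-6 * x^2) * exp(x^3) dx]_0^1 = -exp(-8) + exp(-1)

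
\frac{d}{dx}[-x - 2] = -1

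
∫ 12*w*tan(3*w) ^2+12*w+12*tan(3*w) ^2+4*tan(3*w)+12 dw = (4*w + 4)*tan(3*w) + C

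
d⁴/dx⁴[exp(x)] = exp(x)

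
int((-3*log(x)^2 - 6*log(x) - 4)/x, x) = -(log(x) + 1)^3 - log(x) + C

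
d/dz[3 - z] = -1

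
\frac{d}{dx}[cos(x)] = -sin(x)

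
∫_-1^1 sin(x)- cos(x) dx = -2*sin(1)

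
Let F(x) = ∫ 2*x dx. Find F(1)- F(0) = 1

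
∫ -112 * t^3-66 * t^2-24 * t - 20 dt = -28*t^4 - 22*t^3 - 12*t^2 - 20*t + C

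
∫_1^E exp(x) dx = -E + exp(E)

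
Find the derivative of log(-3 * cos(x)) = -tan(x)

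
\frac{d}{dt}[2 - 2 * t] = -2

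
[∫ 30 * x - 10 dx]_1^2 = 35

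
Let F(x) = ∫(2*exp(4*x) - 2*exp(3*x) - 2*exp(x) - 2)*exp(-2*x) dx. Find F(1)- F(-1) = -(-E - 1 + exp(-1))^2 + (-1 - exp(-1) + E)^2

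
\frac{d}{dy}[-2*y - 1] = -2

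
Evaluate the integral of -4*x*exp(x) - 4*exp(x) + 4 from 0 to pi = -4*pi*(-1 + exp(pi))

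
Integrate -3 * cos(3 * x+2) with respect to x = -sin(3*x + 2) + C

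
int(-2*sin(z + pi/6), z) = 2*cos(z + pi/6) + C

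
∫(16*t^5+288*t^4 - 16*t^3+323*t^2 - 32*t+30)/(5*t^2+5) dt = 4*t^4/5 + 96*t^3/5 - 16*t^2/5 + 7*t + acot(t) + C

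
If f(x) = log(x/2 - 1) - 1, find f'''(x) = 2/(x^3 - 6*x^2 + 12*x - 8)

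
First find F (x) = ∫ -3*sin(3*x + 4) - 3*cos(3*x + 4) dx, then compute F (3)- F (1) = -cos(7) - sin(13) + sin(7) + cos(13)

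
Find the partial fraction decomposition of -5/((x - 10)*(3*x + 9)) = 5/(39*(x + 3)) - 5/(39*(x - 10))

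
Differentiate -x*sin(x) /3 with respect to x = -x*cos(x)/3 - sin(x)/3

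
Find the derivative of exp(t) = exp(t)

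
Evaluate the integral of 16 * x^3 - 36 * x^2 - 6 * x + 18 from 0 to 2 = -8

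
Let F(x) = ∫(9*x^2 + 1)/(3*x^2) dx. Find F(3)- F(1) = 56/9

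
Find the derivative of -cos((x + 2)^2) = 2*(x + 2)*sin(x^2 + 4*x + 4)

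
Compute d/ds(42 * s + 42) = 42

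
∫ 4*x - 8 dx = 2*x^2 - 8*x + C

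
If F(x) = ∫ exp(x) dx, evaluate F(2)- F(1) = -E + exp(2)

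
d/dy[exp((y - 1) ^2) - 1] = 2*y*exp(y^2 - 2*y + 1) - 2*exp(y^2 - 2*y + 1)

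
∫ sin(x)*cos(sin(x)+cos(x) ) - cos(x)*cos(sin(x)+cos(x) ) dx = -sin(sqrt(2)*sin(x + pi/4)) + C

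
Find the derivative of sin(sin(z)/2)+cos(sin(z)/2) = sqrt(2)*cos(z)*cos(sin(z)/2 + pi/4)/2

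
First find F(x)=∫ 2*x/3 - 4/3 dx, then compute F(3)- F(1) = 0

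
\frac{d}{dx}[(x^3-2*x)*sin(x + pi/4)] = x^3*cos(x + pi/4) + 3*x^2*sin(x + pi/4) - 2*x*cos(x + pi/4) - 2*sin(x + pi/4)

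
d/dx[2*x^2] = 4*x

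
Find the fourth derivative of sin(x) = sin(x)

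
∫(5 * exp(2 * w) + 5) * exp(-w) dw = 10*sinh(w) + C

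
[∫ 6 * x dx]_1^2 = 9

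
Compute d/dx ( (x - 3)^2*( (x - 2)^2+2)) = 4*x^3 - 30*x^2 + 78*x - 72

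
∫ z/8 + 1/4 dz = z^2/16 + z/4 + C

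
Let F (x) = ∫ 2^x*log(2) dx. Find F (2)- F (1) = 2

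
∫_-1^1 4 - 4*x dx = 8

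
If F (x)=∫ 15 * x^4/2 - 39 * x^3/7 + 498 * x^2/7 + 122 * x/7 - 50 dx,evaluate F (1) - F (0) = -489/28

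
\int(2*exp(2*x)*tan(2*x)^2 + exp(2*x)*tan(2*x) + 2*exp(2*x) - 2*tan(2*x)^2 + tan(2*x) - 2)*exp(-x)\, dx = 2*tan(2*x)*sinh(x) + C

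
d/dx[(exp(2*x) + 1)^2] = 4*exp(4*x) + 4*exp(2*x)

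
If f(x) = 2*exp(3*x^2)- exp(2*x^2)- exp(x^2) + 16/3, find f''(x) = 72*x^2*exp(3*x^2) - 16*x^2*exp(2*x^2) - 4*x^2*exp(x^2) + 12*exp(3*x^2) - 4*exp(2*x^2) - 2*exp(x^2)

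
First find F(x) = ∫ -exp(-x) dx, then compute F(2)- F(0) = -1 + exp(-2)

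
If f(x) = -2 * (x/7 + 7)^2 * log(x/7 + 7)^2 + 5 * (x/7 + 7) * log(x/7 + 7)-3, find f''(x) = (-4*x*log(x/7 + 7)^2 - 12*x*log(x/7 + 7) - 4*x - 196*log(x/7 + 7)^2 - 588*log(x/7 + 7) - 161)/(49*x + 2401)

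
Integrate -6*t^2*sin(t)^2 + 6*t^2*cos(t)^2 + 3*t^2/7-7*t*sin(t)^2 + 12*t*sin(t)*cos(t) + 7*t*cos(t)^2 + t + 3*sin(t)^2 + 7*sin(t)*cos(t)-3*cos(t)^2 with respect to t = t^3/7 + t^2/2 + (3*t^2 + 7*t/2 - 3/2)*sin(2*t) + C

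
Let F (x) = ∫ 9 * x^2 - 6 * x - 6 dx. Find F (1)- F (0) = -6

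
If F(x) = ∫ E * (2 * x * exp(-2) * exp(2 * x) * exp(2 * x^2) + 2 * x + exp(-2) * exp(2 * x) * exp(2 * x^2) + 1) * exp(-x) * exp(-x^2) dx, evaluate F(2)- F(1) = -E - exp(-5) + exp(-1) + exp(5)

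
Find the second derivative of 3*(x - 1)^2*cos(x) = -3*x^2*cos(x) - 12*x*sin(x) + 6*x*cos(x) + 12*sin(x) + 3*cos(x)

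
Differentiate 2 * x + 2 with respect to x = 2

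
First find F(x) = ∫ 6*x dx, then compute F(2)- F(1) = 9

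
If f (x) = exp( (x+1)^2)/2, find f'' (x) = 2*x^2*exp(x^2 + 2*x + 1) + 4*x*exp(x^2 + 2*x + 1) + 3*exp(x^2 + 2*x + 1)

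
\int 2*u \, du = u^2 + C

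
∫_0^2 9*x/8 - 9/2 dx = -27/4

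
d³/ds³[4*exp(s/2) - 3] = exp(s/2)/2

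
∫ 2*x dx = x^2 + C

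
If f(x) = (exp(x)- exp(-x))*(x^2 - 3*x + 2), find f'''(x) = (x^2*exp(2*x) + x^2 + 3*x*exp(2*x) - 9*x - exp(2*x) + 17)*exp(-x)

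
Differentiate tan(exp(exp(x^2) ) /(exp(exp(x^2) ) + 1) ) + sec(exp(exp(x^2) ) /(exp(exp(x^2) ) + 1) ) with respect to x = 2*x*(sin(exp(exp(x^2))/(exp(exp(x^2)) + 1)) + 1)*exp(x^2)*exp(exp(x^2))/((exp(2*exp(x^2)) + 2*exp(exp(x^2)) + 1)*cos(exp(exp(x^2))/(exp(exp(x^2)) + 1))^2)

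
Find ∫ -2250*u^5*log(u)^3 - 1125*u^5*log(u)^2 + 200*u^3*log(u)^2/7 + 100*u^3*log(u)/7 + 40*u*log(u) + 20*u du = 5*u^2*(-525*u^4*log(u)^2 + 10*u^2*log(u) + 28)*log(u)/7 + C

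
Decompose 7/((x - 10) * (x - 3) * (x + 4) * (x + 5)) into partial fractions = -7/(120*(x + 5)) + 1/(14*(x + 4)) - 1/(56*(x - 3)) + 1/(210*(x - 10))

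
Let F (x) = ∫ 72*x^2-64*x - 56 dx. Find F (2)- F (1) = 16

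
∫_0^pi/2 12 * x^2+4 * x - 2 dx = -pi + pi^2/2 + pi^3/2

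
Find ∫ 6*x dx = 3*x^2 + C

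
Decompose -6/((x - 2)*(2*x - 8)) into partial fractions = 3/(2*(x - 2)) - 3/(2*(x - 4))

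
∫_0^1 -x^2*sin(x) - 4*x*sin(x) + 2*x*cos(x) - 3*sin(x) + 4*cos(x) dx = -3 + 8*cos(1)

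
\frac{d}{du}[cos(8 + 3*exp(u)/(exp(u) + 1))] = -3*exp(u)*sin(8 + 3*exp(u)/(exp(u) + 1))/(exp(2*u) + 2*exp(u) + 1)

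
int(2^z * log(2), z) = 2^z + C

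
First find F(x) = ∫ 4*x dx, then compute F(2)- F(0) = 8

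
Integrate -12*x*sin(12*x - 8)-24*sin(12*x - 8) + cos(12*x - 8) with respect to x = (x + 2)*cos(12*x - 8) + C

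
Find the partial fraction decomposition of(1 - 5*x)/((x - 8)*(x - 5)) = 8/(x - 5) - 13/(x - 8)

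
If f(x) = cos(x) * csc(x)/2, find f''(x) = cos(x)/sin(x)^3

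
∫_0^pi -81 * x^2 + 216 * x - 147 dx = (4 - 3*pi)^3 - 64 - 3*pi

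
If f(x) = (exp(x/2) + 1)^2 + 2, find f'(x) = exp(x/2) + exp(x)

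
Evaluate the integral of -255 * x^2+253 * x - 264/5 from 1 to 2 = -2683/10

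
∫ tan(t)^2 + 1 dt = tan(t) + C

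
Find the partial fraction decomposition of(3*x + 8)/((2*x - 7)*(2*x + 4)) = 37/(22*(2*x - 7)) - 1/(11*(x + 2))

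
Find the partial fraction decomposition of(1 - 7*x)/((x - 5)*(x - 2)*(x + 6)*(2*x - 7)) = 188/(171*(2*x - 7)) - 43/(1672*(x + 6)) - 13/(72*(x - 2)) - 34/(99*(x - 5))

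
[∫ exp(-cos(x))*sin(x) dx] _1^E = -exp(-cos(1)) + exp(-cos(E))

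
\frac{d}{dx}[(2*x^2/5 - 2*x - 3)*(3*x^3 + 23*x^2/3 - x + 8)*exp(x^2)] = 12*x^6*exp(x^2)/5 - 88*x^5*exp(x^2)/15 - 652*x^4*exp(x^2)/15 - 142*x^3*exp(x^2)/3 - 501*x^2*exp(x^2)/5 - 418*x*exp(x^2)/5 - 13*exp(x^2)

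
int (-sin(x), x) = cos(x) + C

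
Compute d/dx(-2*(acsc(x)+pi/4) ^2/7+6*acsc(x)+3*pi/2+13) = (4*acsc(x) - 42 + pi)/(7*x^2*sqrt(1 - 1/x^2))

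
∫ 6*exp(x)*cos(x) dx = 3*sqrt(2)*exp(x)*sin(x + pi/4) + C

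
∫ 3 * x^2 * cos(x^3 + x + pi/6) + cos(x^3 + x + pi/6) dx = sin(x^3 + x + pi/6) + C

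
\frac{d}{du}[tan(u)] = cos(u)^(-2)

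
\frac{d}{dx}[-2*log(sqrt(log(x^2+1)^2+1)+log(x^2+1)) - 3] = (-4*x*sqrt(log(x^2 + 1)^2 + 1) - 4*x*log(x^2 + 1))/(x^2*sqrt(log(x^2 + 1)^2 + 1)*log(x^2 + 1) + x^2*log(x^2 + 1)^2 + x^2 + sqrt(log(x^2 + 1)^2 + 1)*log(x^2 + 1) + log(x^2 + 1)^2 + 1)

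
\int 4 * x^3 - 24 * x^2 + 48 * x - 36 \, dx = x^4 - 8*x^3 + 24*x^2 - 36*x + C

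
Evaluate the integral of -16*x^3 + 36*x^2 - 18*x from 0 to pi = -(-3*pi + 1 + 2*pi^2)^2 - 6*pi + 1 + 4*pi^2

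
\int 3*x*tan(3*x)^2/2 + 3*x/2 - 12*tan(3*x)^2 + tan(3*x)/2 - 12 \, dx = (x/2 - 4)*tan(3*x) + C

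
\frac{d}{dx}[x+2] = 1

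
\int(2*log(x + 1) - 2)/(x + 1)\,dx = (log(x + 1) - 1)^2 + C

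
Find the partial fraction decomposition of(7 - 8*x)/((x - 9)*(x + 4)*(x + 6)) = 11/(6*(x + 6)) - 3/(2*(x + 4)) - 1/(3*(x - 9))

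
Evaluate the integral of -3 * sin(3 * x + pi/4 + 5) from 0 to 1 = -cos(pi/4 + 5) + cos(pi/4 + 8)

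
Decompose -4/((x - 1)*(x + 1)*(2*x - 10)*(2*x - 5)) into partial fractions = 16/(105*(2*x - 5)) + 1/(42*(x + 1)) - 1/(12*(x - 1)) - 1/(60*(x - 5))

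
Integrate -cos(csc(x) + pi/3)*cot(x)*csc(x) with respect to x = sin(csc(x) + pi/3) + C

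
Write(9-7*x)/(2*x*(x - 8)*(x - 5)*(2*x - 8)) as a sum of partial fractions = -19/(64*(x - 4)) + 13/(30*(x - 5)) - 47/(384*(x - 8)) - 9/(640*x)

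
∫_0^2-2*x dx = -4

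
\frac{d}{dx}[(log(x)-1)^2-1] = (2*log(x) - 2)/x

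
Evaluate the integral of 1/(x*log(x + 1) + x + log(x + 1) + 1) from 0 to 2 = log(1 + log(3))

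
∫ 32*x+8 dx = 16*x^2 + 8*x + C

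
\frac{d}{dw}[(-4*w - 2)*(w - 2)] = 6 - 8*w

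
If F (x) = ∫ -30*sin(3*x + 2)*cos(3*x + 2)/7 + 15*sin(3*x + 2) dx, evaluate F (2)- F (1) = -5*sin(8)^2/7 + 5*sin(5)^2/7 - 5*cos(8) + 5*cos(5)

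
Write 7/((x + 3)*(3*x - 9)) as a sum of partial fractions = -7/(18*(x + 3)) + 7/(18*(x - 3))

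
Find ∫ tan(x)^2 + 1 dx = tan(x) + C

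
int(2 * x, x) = x^2 + C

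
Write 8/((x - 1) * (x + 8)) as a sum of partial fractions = -8/(9*(x + 8)) + 8/(9*(x - 1))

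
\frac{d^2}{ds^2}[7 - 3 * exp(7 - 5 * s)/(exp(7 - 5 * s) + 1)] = (75*exp(5*s - 7) - 75*exp(10*s - 14))/(exp(-21)*exp(15*s) + 3*exp(-14)*exp(10*s) + 3*exp(-7)*exp(5*s) + 1)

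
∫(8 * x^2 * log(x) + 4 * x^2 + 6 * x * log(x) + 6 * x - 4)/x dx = 2*(2*x^2 + 3*x - 2)*log(x) + C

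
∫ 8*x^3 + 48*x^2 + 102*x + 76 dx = 2*x^4 + 16*x^3 + 51*x^2 + 76*x + C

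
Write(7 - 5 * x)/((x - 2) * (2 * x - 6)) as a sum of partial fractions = 3/(2*(x - 2)) - 4/(x - 3)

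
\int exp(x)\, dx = exp(x) + C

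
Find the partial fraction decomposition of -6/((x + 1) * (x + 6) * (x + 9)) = -1/(4*(x + 9)) + 2/(5*(x + 6)) - 3/(20*(x + 1))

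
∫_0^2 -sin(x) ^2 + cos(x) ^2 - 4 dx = -8 + sin(4)/2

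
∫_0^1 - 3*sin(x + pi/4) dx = -3*sqrt(2)/2 + 3*cos(pi/4 + 1)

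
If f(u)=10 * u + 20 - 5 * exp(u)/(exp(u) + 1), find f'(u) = (10*exp(2*u) + 15*exp(u) + 10)/(exp(2*u) + 2*exp(u) + 1)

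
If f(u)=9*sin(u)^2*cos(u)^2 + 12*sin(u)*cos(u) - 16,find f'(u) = 9*sin(4*u)/2 + 12*cos(2*u)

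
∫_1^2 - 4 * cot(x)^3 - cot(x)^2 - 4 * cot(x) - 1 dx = -2*cot(1)^2 - cot(1) + cot(2) + 2*cot(2)^2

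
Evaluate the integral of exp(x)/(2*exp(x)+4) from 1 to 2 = -log(2 + E)/2 + log(2 + exp(2))/2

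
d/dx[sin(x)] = cos(x)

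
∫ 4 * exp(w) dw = 4*exp(w) + C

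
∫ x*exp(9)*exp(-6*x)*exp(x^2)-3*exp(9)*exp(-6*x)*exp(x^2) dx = exp((x - 3)^2)/2 + C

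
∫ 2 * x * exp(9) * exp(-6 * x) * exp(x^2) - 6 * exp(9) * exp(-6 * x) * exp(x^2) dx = exp((x - 3)^2) + C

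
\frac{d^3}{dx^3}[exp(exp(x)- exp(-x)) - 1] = (exp(exp(x) - exp(-x)) - 3*exp(x + exp(x) - exp(-x)) + 4*exp(2*x + exp(x) - exp(-x)) + 4*exp(4*x + exp(x) - exp(-x)) + 3*exp(5*x + exp(x) - exp(-x)) + exp(6*x + exp(x) - exp(-x)))*exp(-3*x)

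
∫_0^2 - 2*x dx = -4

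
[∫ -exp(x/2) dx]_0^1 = 2 - 2*exp(1/2)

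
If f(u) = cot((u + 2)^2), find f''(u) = 2*(4*u^2*cos(u^2 + 4*u + 4)/sin(u^2 + 4*u + 4) + 16*u*cos(u^2 + 4*u + 4)/sin(u^2 + 4*u + 4) - 1 + 16*cos(u^2 + 4*u + 4)/sin(u^2 + 4*u + 4))/sin(u^2 + 4*u + 4)^2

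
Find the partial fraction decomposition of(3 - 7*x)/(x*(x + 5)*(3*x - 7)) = -60/(77*(3*x - 7)) + 19/(55*(x + 5)) - 3/(35*x)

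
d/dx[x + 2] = 1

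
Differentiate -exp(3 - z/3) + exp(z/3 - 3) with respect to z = (exp(2*z/3 - 6) + 1)*exp(3 - z/3)/3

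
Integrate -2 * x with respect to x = -x^2 + C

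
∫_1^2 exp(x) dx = -E + exp(2)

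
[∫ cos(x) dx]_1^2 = -sin(1) + sin(2)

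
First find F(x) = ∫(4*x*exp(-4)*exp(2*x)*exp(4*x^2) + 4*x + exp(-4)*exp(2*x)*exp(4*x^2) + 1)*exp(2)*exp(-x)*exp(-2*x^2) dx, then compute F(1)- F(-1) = -2*exp(-1) + 2*E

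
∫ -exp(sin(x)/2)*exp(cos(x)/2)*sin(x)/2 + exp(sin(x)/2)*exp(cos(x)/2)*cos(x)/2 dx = exp(sqrt(2)*sin(x + pi/4)/2) + C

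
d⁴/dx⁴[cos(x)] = cos(x)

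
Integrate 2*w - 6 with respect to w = w^2 - 6*w + C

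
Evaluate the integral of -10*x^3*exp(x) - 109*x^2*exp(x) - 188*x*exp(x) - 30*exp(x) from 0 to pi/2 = pi*(-25*pi/2 - 10)*(pi/5 + 3)*exp(pi/2)/2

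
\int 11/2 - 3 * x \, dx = -3*x^2/2 + 11*x/2 + C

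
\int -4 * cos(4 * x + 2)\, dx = -sin(4*x + 2) + C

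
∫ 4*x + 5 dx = 2*x^2 + 5*x + C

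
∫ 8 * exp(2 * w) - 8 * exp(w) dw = 4*(1 - exp(w))^2 + C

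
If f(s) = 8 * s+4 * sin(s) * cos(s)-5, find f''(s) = -8*sin(2*s)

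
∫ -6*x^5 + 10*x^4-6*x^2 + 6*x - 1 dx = -x^6 + 2*x^5 - 2*x^3 + 3*x^2 - x + C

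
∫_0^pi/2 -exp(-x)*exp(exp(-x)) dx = -E + exp(exp(-pi/2))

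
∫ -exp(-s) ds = exp(-s) + C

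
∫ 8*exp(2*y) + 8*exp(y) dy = 4*(exp(y) + 1)^2 + C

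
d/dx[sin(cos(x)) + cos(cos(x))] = -sqrt(2)*sin(x)*cos(cos(x) + pi/4)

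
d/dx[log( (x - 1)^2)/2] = 1/(x - 1)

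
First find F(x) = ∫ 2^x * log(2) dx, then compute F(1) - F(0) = 1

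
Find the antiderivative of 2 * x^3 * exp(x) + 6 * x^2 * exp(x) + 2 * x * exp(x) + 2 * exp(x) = 2*x*(x^2 + 1)*exp(x) + C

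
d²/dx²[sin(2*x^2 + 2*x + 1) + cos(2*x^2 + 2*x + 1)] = -16*sqrt(2)*x^2*sin(2*x^2 + 2*x + pi/4 + 1) - 16*sqrt(2)*x*sin(2*x^2 + 2*x + pi/4 + 1) - 8*sin(2*x^2 + 2*x + 1)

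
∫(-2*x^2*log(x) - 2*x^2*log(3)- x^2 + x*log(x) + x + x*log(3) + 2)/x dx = (-x^2 + x + 2)*log(3*x) + C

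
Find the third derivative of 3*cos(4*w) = 192*sin(4*w)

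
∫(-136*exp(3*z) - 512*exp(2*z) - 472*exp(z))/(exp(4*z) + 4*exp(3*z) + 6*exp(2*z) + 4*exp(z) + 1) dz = 2*(25*exp(3*z) + 143*exp(2*z) + 271*exp(z) + 169)/(exp(3*z) + 3*exp(2*z) + 3*exp(z) + 1) + C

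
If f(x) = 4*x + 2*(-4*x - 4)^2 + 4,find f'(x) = 64*x + 68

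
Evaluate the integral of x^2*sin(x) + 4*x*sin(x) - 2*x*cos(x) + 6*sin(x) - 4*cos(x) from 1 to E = 11*cos(1) - (2 + (2 + E)^2)*cos(E)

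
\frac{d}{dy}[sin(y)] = cos(y)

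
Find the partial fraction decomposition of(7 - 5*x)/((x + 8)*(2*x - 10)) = -47/(26*(x + 8)) - 9/(13*(x - 5))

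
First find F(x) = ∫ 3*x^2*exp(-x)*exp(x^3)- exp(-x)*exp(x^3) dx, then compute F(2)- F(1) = -1 + exp(6)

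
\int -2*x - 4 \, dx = -x^2 - 4*x + C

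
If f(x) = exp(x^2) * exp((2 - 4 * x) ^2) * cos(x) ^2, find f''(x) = (578*x^2*cos(2*x) + 578*x^2 - 68*x*sin(2*x) - 544*x*cos(2*x) - 544*x + 32*sin(2*x) + 143*cos(2*x) + 145)*exp(4)*exp(-16*x)*exp(17*x^2)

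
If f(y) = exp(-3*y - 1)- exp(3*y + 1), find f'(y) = (-3*exp(6*y + 2) - 3)*exp(-3*y - 1)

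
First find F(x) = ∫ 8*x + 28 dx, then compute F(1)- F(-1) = 56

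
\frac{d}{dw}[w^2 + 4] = 2*w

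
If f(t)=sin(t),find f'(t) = cos(t)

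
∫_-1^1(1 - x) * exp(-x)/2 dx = exp(-1)/2 + E/2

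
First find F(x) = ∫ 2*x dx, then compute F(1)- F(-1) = 0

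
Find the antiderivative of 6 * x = 3*x^2 + C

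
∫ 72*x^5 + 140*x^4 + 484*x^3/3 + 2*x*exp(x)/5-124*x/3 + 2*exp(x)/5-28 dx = x*(180*x^5 + 420*x^4 + 605*x^3 - 310*x + 6*exp(x) - 420)/15 + C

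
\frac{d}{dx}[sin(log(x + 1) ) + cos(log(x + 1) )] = sqrt(2)*cos(log(x + 1) + pi/4)/(x + 1)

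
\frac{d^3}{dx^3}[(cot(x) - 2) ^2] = -24*cot(x)^5 + 24*cot(x)^4 - 40*cot(x)^3 + 32*cot(x)^2 - 16*cot(x) + 8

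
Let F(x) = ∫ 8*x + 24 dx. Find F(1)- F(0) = 28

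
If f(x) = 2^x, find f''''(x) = 2^x*log(2)^4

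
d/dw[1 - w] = -1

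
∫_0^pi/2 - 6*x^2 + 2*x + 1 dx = -pi^3/4 + pi/2 + pi^2/4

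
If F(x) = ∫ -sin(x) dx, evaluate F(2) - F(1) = -cos(1) + cos(2)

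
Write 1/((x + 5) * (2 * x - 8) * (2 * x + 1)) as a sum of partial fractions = -2/(81*(2*x + 1)) + 1/(162*(x + 5)) + 1/(162*(x - 4))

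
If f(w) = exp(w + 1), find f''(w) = exp(w + 1)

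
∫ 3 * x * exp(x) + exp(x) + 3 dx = (3*x - 2)*(exp(x) + 1) + C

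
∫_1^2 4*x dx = 6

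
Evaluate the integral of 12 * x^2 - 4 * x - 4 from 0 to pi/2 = -2*pi - pi^2/2 + pi^3/2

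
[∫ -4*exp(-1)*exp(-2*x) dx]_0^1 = -2*exp(-1) + 2*exp(-3)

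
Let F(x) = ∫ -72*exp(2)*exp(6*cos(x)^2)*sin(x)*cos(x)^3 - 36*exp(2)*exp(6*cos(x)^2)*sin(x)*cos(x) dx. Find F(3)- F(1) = -(3*cos(2) + 5)*exp(3*cos(2) + 5) + (3*cos(6) + 5)*exp(3*cos(6) + 5)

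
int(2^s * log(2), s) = 2^s + C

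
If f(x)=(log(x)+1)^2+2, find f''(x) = -2*log(x)/x^2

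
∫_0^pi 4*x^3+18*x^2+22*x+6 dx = -1 + (-pi^2 - 3*pi - 1)^2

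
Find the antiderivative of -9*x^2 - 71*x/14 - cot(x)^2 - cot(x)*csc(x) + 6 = -3*x^3 - 71*x^2/28 + 7*x + cot(x) + csc(x) + C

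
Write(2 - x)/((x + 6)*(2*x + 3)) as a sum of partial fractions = 7/(9*(2*x + 3)) - 8/(9*(x + 6))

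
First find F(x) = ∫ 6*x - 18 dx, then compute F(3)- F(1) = -12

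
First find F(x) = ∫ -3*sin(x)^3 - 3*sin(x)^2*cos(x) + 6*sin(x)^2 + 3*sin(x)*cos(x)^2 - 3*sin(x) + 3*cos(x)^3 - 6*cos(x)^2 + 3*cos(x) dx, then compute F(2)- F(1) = (-1 + cos(2) + sin(2))^3 - (-1 + cos(1) + sin(1))^3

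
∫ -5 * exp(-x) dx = 5*exp(-x) + C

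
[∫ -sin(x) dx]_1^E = cos(E) - cos(1)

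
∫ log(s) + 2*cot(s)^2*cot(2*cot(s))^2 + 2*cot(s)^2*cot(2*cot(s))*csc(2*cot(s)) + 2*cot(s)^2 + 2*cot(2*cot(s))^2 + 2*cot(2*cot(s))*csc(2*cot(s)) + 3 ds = s*log(s) + cot(2*cot(s)) + csc(2*cot(s)) + C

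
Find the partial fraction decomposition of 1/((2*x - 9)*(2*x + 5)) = -1/(14*(2*x + 5)) + 1/(14*(2*x - 9))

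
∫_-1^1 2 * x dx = 0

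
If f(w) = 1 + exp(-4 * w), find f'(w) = -4*exp(-4*w)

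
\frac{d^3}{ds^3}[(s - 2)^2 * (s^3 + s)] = 60*s^2 - 96*s + 30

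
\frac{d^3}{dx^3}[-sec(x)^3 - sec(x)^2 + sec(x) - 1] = (-1 + 8/cos(x) + 33/cos(x)^2 - 24/cos(x)^3 - 60/cos(x)^4)*sin(x)/cos(x)^2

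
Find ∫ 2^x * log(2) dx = 2^x + C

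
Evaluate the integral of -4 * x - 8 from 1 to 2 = -14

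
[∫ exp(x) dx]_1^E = -E + exp(E)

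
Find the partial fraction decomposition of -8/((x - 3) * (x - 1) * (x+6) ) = -8/(63*(x + 6)) + 4/(7*(x - 1)) - 4/(9*(x - 3))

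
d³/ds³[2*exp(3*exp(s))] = 6*exp(s + 3*exp(s)) + 54*exp(2*s + 3*exp(s)) + 54*exp(3*s + 3*exp(s))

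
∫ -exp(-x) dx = exp(-x) + C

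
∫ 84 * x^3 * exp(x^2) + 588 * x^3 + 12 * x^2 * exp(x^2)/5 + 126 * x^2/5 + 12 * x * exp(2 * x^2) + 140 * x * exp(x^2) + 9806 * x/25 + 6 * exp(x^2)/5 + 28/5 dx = 28*x^2 + 4*x/5 + 3*(35*x^2 + x + 5*exp(x^2) + 20)^2/25 + 4*exp(x^2) + C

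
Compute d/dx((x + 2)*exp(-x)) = (-x - 1)*exp(-x)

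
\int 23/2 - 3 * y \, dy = -3*y^2/2 + 23*y/2 + C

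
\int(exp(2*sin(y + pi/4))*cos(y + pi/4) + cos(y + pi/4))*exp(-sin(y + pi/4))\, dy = 2*sinh(sin(y + pi/4)) + C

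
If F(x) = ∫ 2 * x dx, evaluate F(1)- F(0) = 1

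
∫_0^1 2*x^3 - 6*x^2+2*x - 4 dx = -9/2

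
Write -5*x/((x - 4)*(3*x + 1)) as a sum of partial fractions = -5/(13*(3*x + 1)) - 20/(13*(x - 4))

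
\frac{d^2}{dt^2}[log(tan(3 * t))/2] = 9*(tan(3*t)^4 - 1)/(2*tan(3*t)^2)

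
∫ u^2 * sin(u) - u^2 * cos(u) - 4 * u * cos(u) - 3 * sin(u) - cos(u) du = -sqrt(2)*(u^2 + 2*u - 1)*sin(u + pi/4) + C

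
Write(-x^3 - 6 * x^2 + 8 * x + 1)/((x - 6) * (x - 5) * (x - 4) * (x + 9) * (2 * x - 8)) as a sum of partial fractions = 43/(17745*(x + 9)) - 6987/(1352*(x - 4)) - 127/(52*(x - 4)^2) + 117/(14*(x - 5)) - 383/(120*(x - 6))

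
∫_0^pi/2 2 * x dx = pi^2/4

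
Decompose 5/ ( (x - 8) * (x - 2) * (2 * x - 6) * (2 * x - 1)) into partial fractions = -4/(45*(2*x - 1)) + 5/(36*(x - 2)) - 1/(10*(x - 3)) + 1/(180*(x - 8))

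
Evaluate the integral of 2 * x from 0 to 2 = 4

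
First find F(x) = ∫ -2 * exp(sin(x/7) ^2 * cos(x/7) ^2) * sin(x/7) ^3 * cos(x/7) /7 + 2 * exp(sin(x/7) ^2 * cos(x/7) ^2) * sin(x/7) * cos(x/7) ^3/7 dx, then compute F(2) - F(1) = -exp(1/8 - cos(4/7)/8) + exp((1 - cos(8/7))/8)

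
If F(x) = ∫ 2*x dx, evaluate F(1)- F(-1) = 0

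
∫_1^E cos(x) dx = -sin(1) + sin(E)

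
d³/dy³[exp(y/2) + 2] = exp(y/2)/8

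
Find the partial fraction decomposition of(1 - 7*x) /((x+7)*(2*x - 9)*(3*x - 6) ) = -122/(345*(2*x - 9)) + 50/(621*(x + 7)) + 13/(135*(x - 2))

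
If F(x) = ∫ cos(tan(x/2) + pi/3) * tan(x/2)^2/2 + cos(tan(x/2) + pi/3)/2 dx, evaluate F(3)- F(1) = -sin(tan(1/2) + pi/3) + sin(pi/3 + tan(3/2))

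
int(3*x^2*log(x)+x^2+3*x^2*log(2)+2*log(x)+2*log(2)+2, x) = x*(x^2 + 2)*log(2*x) + C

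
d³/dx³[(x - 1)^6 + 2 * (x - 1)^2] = 120*x^3 - 360*x^2 + 360*x - 120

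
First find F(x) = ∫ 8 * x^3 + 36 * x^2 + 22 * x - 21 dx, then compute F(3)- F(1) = 518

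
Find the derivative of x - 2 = 1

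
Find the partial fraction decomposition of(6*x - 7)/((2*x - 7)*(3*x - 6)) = 28/(9*(2*x - 7)) - 5/(9*(x - 2))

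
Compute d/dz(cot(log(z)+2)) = -1/(z*sin(log(z) + 2)^2)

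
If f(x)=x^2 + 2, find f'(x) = 2*x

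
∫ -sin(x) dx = cos(x) + C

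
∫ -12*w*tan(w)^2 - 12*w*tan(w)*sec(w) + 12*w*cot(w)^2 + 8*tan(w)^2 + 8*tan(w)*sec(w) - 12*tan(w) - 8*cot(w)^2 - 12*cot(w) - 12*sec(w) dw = (16 - 24*w)*(sin(w) + 1)/sin(2*w) + C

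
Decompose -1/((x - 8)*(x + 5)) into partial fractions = 1/(13*(x + 5)) - 1/(13*(x - 8))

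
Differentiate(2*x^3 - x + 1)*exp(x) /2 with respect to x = x^3*exp(x) + 3*x^2*exp(x) - x*exp(x)/2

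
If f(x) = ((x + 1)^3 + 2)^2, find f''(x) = 30*x^4 + 120*x^3 + 180*x^2 + 144*x + 54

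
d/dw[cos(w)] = -sin(w)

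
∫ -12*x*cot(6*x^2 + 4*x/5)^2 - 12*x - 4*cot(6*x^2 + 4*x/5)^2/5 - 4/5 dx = cot(2*x*(15*x + 2)/5) + C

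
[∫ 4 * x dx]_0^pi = 2*pi^2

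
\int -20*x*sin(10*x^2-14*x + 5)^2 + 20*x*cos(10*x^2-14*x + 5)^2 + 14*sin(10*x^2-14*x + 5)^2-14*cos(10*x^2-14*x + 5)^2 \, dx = sin(20*x^2 - 28*x + 10)/2 + C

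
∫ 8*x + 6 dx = 4*x^2 + 6*x + C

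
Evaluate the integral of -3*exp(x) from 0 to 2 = 3 - 3*exp(2)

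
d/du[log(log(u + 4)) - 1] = 1/(u*log(u + 4) + 4*log(u + 4))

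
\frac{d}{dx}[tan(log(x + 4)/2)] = 2/((2*x + 8)*(cos(log(x + 4)) + 1))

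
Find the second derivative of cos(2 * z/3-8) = -4*cos(2*z/3 - 8)/9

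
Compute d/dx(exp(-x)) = -exp(-x)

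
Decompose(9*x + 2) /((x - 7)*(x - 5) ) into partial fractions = -47/(2*(x - 5)) + 65/(2*(x - 7))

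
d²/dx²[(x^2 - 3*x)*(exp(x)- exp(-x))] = (x^2*exp(2*x) - x^2 + x*exp(2*x) + 7*x - 4*exp(2*x) - 8)*exp(-x)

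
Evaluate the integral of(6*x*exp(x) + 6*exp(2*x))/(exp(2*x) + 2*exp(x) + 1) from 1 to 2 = 6*exp(2)/(1 + exp(2))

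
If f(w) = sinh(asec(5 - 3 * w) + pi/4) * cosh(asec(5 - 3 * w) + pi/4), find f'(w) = -3*cosh(2*asec(5 - 3*w) + pi/2)/(9*w^2*sqrt(1 - 1/(9*w^2 - 30*w + 25)) - 30*w*sqrt(1 - 1/(9*w^2 - 30*w + 25)) + 25*sqrt(1 - 1/(9*w^2 - 30*w + 25)))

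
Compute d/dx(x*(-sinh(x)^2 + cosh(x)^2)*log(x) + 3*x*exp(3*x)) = 9*x*exp(3*x) + 3*exp(3*x) + log(x) + 1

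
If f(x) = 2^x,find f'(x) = 2^x*log(2)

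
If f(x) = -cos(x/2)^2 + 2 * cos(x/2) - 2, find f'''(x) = sin(x/2)/4 - sin(x)/2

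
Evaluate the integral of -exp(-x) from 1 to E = -exp(-1) + exp(-E)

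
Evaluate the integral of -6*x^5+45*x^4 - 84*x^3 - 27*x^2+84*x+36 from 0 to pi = -8 + (-pi^2 + 2 + 3*pi)^3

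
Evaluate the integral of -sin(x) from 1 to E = cos(E) - cos(1)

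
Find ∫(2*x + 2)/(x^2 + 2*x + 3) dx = log((x + 1)^2 + 2) + C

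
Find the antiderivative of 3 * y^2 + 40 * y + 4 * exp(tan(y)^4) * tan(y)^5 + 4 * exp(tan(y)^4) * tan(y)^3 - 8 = y^3 + 20*y^2 - 8*y + exp(tan(y)^4) + C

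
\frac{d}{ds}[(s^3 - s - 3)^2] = 6*s^5 - 8*s^3 - 18*s^2 + 2*s + 6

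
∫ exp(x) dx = exp(x) + C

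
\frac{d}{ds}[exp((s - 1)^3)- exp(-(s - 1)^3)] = (3*s^2*exp(2*s^3 - 6*s^2 + 6*s - 2) + 3*s^2 - 6*s*exp(2*s^3 - 6*s^2 + 6*s - 2) - 6*s + 3*exp(2*s^3 - 6*s^2 + 6*s - 2) + 3)*exp(-s^3 + 3*s^2 - 3*s + 1)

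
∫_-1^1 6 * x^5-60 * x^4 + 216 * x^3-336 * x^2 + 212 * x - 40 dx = -328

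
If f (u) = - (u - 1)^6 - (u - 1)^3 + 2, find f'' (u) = -30*u^4 + 120*u^3 - 180*u^2 + 114*u - 24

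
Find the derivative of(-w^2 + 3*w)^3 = -6*w^5 + 45*w^4 - 108*w^3 + 81*w^2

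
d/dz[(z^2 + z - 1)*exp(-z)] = (-z^2 + z + 2)*exp(-z)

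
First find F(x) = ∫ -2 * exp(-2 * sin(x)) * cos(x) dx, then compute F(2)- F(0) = -1 + exp(-2*sin(2))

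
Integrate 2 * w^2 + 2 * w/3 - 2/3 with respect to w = 2*w^3/3 + w^2/3 - 2*w/3 + C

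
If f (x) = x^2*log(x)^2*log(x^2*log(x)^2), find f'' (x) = 2*log(x)^2*log(x^2*log(x)^2) + 6*log(x)^2 + 6*log(x)*log(x^2*log(x)^2) + 14*log(x) + 2*log(x^2*log(x)^2) + 6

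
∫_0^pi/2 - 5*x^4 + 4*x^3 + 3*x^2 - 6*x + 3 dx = (-pi + 1 + pi^3/8)*(-pi^2/4 - 1 + pi/2) + 1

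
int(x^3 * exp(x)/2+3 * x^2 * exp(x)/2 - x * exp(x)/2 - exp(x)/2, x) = x*(x^2 - 1)*exp(x)/2 + C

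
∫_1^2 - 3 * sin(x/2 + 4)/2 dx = -3*cos(9/2) + 3*cos(5)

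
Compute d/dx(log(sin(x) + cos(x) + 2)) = (-sin(x) + cos(x))/(sin(x) + cos(x) + 2)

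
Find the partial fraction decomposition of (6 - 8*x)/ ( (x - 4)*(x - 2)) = 5/(x - 2) - 13/(x - 4)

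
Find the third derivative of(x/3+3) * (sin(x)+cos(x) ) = x*sin(x)/3 - x*cos(x)/3 + 2*sin(x) - 4*cos(x)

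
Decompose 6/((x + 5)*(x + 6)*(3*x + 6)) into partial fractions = 1/(2*(x + 6)) - 2/(3*(x + 5)) + 1/(6*(x + 2))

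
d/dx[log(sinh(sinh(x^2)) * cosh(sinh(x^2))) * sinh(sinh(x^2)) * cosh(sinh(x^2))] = x*(log(sinh(2*sinh(x^2))/2)*cosh(x^2 - 2*sinh(x^2)) + log(sinh(2*sinh(x^2))/2)*cosh(x^2 + 2*sinh(x^2)) + cosh(x^2 - 2*sinh(x^2)) + cosh(x^2 + 2*sinh(x^2)))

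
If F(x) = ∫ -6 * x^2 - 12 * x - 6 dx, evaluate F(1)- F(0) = -14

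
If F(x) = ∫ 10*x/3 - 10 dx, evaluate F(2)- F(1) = -5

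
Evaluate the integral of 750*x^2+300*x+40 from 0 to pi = -2 + 10*pi + 2*(1 + 5*pi)^3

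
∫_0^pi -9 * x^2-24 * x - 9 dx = -3*pi*(-1 + (2 + pi)^2)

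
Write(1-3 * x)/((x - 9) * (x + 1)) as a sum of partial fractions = -2/(5*(x + 1)) - 13/(5*(x - 9))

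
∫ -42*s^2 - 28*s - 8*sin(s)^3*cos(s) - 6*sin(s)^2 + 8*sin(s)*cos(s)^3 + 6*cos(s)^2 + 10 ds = -2*s*(7*s^2 + 7*s - 5) + 3*sin(2*s) - cos(4*s)/2 + C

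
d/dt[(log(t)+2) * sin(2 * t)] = (2*t*log(t)*cos(2*t) + 4*t*cos(2*t) + sin(2*t))/t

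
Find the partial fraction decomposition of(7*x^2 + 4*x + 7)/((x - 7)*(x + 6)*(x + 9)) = 269/(24*(x + 9)) - 235/(39*(x + 6)) + 189/(104*(x - 7))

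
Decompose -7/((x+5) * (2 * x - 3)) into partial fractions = -14/(13*(2*x - 3)) + 7/(13*(x + 5))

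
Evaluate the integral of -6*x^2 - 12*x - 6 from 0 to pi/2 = (pi + 4)*(-pi^2/4 - pi/2 - 1) + 4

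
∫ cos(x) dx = sin(x) + C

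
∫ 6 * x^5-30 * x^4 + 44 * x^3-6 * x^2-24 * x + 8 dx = x^6 - 6*x^5 + 11*x^4 - 2*x^3 - 12*x^2 + 8*x + C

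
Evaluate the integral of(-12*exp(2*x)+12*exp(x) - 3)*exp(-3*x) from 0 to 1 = (-2 + exp(-1))^3 + 1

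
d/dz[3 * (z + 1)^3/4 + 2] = 9*z^2/4 + 9*z/2 + 9/4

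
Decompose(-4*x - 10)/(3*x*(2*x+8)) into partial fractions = -1/(4*(x + 4)) - 5/(12*x)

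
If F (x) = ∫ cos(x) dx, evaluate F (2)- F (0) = sin(2)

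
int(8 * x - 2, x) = 4*x^2 - 2*x + C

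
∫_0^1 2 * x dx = 1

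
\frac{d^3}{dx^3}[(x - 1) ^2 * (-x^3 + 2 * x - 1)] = -60*x^2 + 48*x + 6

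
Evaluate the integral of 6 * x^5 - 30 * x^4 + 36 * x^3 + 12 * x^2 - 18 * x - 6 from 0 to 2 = 0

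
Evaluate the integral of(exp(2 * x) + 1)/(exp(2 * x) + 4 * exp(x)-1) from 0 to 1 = -log(4) + log(-exp(-1) + E + 4)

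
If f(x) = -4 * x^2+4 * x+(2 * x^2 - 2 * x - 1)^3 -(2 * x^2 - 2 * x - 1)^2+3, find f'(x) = 48*x^5 - 120*x^4 + 32*x^3 + 72*x^2 - 20*x - 6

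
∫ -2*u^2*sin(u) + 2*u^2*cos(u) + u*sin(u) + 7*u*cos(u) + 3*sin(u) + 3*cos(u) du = sqrt(2)*u*(2*u + 3)*sin(u + pi/4) + C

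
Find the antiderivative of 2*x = x^2 + C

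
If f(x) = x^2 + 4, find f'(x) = 2*x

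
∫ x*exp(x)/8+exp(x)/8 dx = x*exp(x)/8 + C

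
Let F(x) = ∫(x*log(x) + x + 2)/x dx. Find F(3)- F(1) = 5*log(3)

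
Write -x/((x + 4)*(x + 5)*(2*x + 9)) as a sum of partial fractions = -18/(2*x + 9) + 5/(x + 5) + 4/(x + 4)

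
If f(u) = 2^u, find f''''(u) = 2^u*log(2)^4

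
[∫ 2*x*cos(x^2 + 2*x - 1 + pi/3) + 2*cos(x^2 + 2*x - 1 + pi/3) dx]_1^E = -sin(pi/3 + 2) + sin(-1 + pi/3 + 2*E + exp(2))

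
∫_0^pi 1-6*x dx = -pi*(-1 + 3*pi)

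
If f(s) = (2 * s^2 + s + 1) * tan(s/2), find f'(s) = s^2/cos(s/2)^2 + 4*s*tan(s/2) + s/(2*cos(s/2)^2) + tan(s/2) + 1/(2*cos(s/2)^2)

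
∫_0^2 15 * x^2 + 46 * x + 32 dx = 196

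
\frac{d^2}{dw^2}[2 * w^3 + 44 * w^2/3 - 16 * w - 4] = 12*w + 88/3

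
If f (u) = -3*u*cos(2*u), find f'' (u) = 12*u*cos(2*u) + 12*sin(2*u)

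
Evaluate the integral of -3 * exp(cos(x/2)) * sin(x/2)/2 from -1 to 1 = 0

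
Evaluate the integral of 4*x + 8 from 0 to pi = -8 + 2*(2 + pi)^2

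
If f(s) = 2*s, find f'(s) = 2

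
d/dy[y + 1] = 1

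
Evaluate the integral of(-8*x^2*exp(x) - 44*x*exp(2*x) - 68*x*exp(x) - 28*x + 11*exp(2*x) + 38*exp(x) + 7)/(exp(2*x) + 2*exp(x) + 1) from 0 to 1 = -17 + 16*E/(1 + E)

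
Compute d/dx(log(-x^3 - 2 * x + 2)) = (3*x^2 + 2)/(x^3 + 2*x - 2)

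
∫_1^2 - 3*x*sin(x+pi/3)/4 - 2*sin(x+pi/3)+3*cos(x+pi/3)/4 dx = 7*cos(pi/3 + 2)/2 - 11*cos(1 + pi/3)/4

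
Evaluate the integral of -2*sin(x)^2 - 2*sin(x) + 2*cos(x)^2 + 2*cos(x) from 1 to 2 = -(cos(1) + sin(1) + 1)^2 + (cos(2) + sin(2) + 1)^2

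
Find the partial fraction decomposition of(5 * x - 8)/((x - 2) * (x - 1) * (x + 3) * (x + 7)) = 43/(288*(x + 7)) - 23/(80*(x + 3)) + 3/(32*(x - 1)) + 2/(45*(x - 2))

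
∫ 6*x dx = 3*x^2 + C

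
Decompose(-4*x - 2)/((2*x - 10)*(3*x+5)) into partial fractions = -7/(20*(3*x + 5)) - 11/(20*(x - 5))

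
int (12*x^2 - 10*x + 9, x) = 4*x^3 - 5*x^2 + 9*x + C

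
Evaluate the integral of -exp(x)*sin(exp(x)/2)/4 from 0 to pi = -cos(1/2)/2 + cos(exp(pi)/2)/2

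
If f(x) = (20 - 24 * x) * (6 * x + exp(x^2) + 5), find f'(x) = -48*x^2*exp(x^2) + 40*x*exp(x^2) - 288*x - 24*exp(x^2)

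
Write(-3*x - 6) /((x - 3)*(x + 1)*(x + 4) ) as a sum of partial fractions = 2/(7*(x + 4)) + 1/(4*(x + 1)) - 15/(28*(x - 3))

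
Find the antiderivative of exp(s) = exp(s) + C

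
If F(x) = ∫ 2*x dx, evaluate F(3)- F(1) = 8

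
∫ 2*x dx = x^2 + C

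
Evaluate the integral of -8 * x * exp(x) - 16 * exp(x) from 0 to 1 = 8 - 16*E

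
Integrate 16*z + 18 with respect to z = 8*z^2 + 18*z + C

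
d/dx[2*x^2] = 4*x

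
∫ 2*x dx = x^2 + C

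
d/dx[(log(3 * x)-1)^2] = (2*log(x) - 2 + 2*log(3))/x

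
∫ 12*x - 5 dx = 6*x^2 - 5*x + C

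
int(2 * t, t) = t^2 + C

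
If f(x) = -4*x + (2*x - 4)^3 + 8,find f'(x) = 24*x^2 - 96*x + 92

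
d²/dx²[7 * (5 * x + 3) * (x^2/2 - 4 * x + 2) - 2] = 105*x - 259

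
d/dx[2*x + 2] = 2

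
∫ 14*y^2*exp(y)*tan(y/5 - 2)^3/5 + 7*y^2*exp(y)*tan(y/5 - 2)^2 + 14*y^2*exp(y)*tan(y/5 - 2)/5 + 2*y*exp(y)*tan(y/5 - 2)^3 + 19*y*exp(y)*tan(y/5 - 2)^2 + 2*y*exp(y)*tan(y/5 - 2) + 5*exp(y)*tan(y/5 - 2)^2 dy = y*(7*y + 5)*exp(y)*tan(y/5 - 2)^2 + C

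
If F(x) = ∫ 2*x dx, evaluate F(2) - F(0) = 4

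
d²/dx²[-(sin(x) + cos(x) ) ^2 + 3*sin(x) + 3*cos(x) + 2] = 4*sin(2*x) - 3*sqrt(2)*sin(x + pi/4)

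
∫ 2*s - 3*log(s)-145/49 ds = s*(49*s - 147*log(s) + 2)/49 + C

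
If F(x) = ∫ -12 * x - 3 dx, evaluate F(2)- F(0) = -30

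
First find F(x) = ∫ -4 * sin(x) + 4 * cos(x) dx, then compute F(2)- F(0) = -4 + 4*cos(2) + 4*sin(2)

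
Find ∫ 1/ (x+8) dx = log(3*x/2 + 12) + C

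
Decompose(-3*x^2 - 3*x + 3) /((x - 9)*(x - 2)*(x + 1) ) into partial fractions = 1/(10*(x + 1)) + 5/(7*(x - 2)) - 267/(70*(x - 9))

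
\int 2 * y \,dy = y^2 + C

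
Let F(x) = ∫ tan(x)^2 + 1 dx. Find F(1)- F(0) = tan(1)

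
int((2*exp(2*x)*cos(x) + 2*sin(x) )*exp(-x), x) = 2*sqrt(2)*sin(x + pi/4)*sinh(x) + C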